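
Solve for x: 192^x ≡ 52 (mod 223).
105

Baby-step giant-step with step n = ⌈√223⌉ = 15.
Baby steps 192^j mod 223 (j:value) for j=0..14: 0:1, 1:192, 2:69, 3:91, 4:78, 5:35, 6:30, 7:185, 8:63, 9:54, 10:110, 11:158, 12:8, 13:198, 14:106.
Giant-step multiplier: 192^(-15) ≡ 192^(222-15) = 192^207 ≡ 189 (mod 223).
Giant steps γ_i = 52·189^i mod 223: γ_0=52, γ_1=16, γ_2=125, γ_3=210, γ_4=219, γ_5=136, γ_6=59, γ_7=1 (in table at j=0).
x = i·n + j = 7·15 + 0 = 105.
Check: 192^105 ≡ 52 (mod 223).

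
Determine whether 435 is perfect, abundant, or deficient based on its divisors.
deficient

Proper divisors of 435: sum = 1 + 3 + 5 + 15 + 29 + 87 + 145 = 285
Since 285 < 435, 435 is deficient.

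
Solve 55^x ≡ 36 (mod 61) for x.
2

Baby-step giant-step with step n = ⌈√61⌉ = 8.
Baby steps 55^j mod 61 (j:value) for j=0..7: 0:1, 1:55, 2:36, 3:28, 4:15, 5:32, 6:52, 7:54.
h = 36 is already in the table at j=2, so x = 2.
Check: 55^2 ≡ 36 (mod 61).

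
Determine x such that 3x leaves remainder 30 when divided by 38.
x ≡ 10 (mod 38)

gcd(3, 38) = 1, which divides 30, so solutions exist.
Find 3^(-1) mod 38 by the extended Euclidean algorithm:
38 = 12 × 3 + 2  ⟹  2 = (1)·38 + (-12)·3
3 = 1 × 2 + 1  ⟹  1 = (-1)·38 + (13)·3
So (13)·3 ≡ 1 (mod 38), i.e. 3^(-1) ≡ 13 (mod 38).
x ≡ 13 × 30 = 390 ≡ 10 (mod 38).
Check: 3 × 10 = 30 ≡ 30 (mod 38).
Unique solution: x ≡ 10 (mod 38)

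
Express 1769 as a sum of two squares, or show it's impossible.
13² + 40² (a=13, b=40)

Factorization: 1769 = 29 × 61
By Fermat: n is sum of two squares iff every prime p ≡ 3 (mod 4) appears to even power.
All primes ≡ 3 (mod 4) appear to even power.
Search a = 0, 1, 2, … for 1769 - a² a perfect square: first hit at a = 13: 1769 - 169 = 1600 = 40².
1769 = 13² + 40² = 169 + 1600 ✓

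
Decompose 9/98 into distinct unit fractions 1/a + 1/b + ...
1/11 + 1/1078

Greedy algorithm:
9/98: ceiling(98/9) = 11, use 1/11
1/1078: ceiling(1078/1) = 1078, use 1/1078
Result: 9/98 = 1/11 + 1/1078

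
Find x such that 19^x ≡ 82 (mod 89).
79

Baby-step giant-step with step n = ⌈√89⌉ = 10.
Baby steps 19^j mod 89 (j:value) for j=0..9: 0:1, 1:19, 2:5, 3:6, 4:25, 5:30, 6:36, 7:61, 8:2, 9:38.
Giant-step multiplier: 19^(-10) ≡ 19^(88-10) = 19^78 ≡ 9 (mod 89).
Giant steps γ_i = 82·9^i mod 89: γ_0=82, γ_1=26, γ_2=56, γ_3=59, γ_4=86, γ_5=62, γ_6=24, γ_7=38 (in table at j=9).
x = i·n + j = 7·10 + 9 = 79.
Check: 19^79 ≡ 82 (mod 89).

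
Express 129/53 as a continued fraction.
[2; 2, 3, 3, 2]

Euclidean algorithm steps:
129 = 2 × 53 + 23
53 = 2 × 23 + 7
23 = 3 × 7 + 2
7 = 3 × 2 + 1
2 = 2 × 1 + 0
Continued fraction: [2; 2, 3, 3, 2]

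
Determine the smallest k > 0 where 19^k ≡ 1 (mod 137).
68

137 is prime, so ord(19) divides φ(137) = 136.
Divisors of 136: 1, 2, 4, 8, 17, 34, 68, 136.
Repeated squaring: 19^1 ≡ 19, 19^2 ≡ 87, 19^4 ≡ 34, 19^8 ≡ 60, 19^16 ≡ 38, 19^32 ≡ 74, 19^64 ≡ 133, 19^128 ≡ 16 (mod 137).
Test 19^d mod 137 for each divisor d in increasing order:
19^1 ≡ 19
19^2 ≡ 87
19^4 ≡ 34
19^8 ≡ 60
19^17 = 19^16·19^1 ≡ 37
19^34 = 19^32·19^2 ≡ 136
19^68 = 19^64·19^4 ≡ 1  ← first divisor giving 1
The order is 68.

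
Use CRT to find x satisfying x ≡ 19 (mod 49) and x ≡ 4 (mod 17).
803

Using Chinese Remainder Theorem:
M = 49 × 17 = 833
M1 = 17, M2 = 49
y1 = 17^(-1) mod 49 = 26
y2 = 49^(-1) mod 17 = 8
x = (19×17×26 + 4×49×8) mod 833 = 803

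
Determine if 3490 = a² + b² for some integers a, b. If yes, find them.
3² + 59² (a=3, b=59)

Factorization: 3490 = 2 × 5 × 349
By Fermat: n is sum of two squares iff every prime p ≡ 3 (mod 4) appears to even power.
All primes ≡ 3 (mod 4) appear to even power.
Search a = 0, 1, 2, … for 3490 - a² a perfect square: first hit at a = 3: 3490 - 9 = 3481 = 59².
3490 = 3² + 59² = 9 + 3481 ✓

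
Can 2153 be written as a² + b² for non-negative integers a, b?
28² + 37² (a=28, b=37)

Factorization: 2153 = 2153
By Fermat: n is sum of two squares iff every prime p ≡ 3 (mod 4) appears to even power.
All primes ≡ 3 (mod 4) appear to even power.
Search a = 0, 1, 2, … for 2153 - a² a perfect square: first hit at a = 28: 2153 - 784 = 1369 = 37².
2153 = 28² + 37² = 784 + 1369 ✓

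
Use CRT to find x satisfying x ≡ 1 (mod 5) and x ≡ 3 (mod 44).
91

Using Chinese Remainder Theorem:
M = 5 × 44 = 220
M1 = 44, M2 = 5
y1 = 44^(-1) mod 5 = 4
y2 = 5^(-1) mod 44 = 9
x = (1×44×4 + 3×5×9) mod 220 = 91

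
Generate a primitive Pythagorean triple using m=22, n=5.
(459, 220, 509)

Euclid's formula: a = m² - n², b = 2mn, c = m² + n²
m = 22, n = 5
a = 22² - 5² = 484 - 25 = 459
b = 2 × 22 × 5 = 220
c = 22² + 5² = 484 + 25 = 509
Verification: 459² + 220² = 210681 + 48400 = 259081 = 509² ✓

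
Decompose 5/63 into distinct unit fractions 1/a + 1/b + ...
1/13 + 1/410 + 1/335790

Greedy algorithm:
5/63: ceiling(63/5) = 13, use 1/13
2/819: ceiling(819/2) = 410, use 1/410
1/335790: ceiling(335790/1) = 335790, use 1/335790
Result: 5/63 = 1/13 + 1/410 + 1/335790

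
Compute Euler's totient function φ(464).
224

464 = 2^4 × 29
φ(n) = n × ∏(1 - 1/p) for each prime p dividing n
φ(464) = 464 × (1 - 1/2) × (1 - 1/29) = 224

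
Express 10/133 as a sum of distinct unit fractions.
1/14 + 1/266

Greedy algorithm:
10/133: ceiling(133/10) = 14, use 1/14
1/266: ceiling(266/1) = 266, use 1/266
Result: 10/133 = 1/14 + 1/266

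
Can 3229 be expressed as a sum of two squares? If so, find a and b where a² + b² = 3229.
27² + 50² (a=27, b=50)

Factorization: 3229 = 3229
By Fermat: n is sum of two squares iff every prime p ≡ 3 (mod 4) appears to even power.
All primes ≡ 3 (mod 4) appear to even power.
Search a = 0, 1, 2, … for 3229 - a² a perfect square: first hit at a = 27: 3229 - 729 = 2500 = 50².
3229 = 27² + 50² = 729 + 2500 ✓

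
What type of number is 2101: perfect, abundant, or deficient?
deficient

Proper divisors of 2101: sum = 1 + 11 + 191 = 203
Since 203 < 2101, 2101 is deficient.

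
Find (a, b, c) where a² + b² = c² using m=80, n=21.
(5959, 3360, 6841)

Euclid's formula: a = m² - n², b = 2mn, c = m² + n²
m = 80, n = 21
a = 80² - 21² = 6400 - 441 = 5959
b = 2 × 80 × 21 = 3360
c = 80² + 21² = 6400 + 441 = 6841
Verification: 5959² + 3360² = 35509681 + 11289600 = 46799281 = 6841² ✓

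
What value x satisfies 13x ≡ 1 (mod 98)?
83

gcd(13, 98) = 1, so the inverse exists.
Extended Euclidean algorithm on (98, 13):
98 = 7 × 13 + 7  ⟹  7 = (1)·98 + (-7)·13
13 = 1 × 7 + 6  ⟹  6 = (-1)·98 + (8)·13
7 = 1 × 6 + 1  ⟹  1 = (2)·98 + (-15)·13
So (-15)·13 ≡ 1 (mod 98), i.e. 13^(-1) ≡ -15 ≡ 83 (mod 98).
Check: 13 × 83 = 1079 ≡ 1 (mod 98)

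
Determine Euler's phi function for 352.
160

352 = 2^5 × 11
φ(n) = n × ∏(1 - 1/p) for each prime p dividing n
φ(352) = 352 × (1 - 1/2) × (1 - 1/11) = 160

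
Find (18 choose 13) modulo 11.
10

Using Lucas' theorem:
Write n=18 and k=13 in base 11:
n in base 11: [1, 7]
k in base 11: [1, 2]
C(18,13) mod 11 = ∏ C(n_i, k_i) mod 11
Digit binomials (mod 11): C(1,1) = 1; C(7,2) = 21 ≡ 10
Product: 1 × 10 = 10 ≡ 10 (mod 11)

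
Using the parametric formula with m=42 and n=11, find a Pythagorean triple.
(1643, 924, 1885)

Euclid's formula: a = m² - n², b = 2mn, c = m² + n²
m = 42, n = 11
a = 42² - 11² = 1764 - 121 = 1643
b = 2 × 42 × 11 = 924
c = 42² + 11² = 1764 + 121 = 1885
Verification: 1643² + 924² = 2699449 + 853776 = 3553225 = 1885² ✓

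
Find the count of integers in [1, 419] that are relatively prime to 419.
418

419 = 419
φ(n) = n × ∏(1 - 1/p) for each prime p dividing n
φ(419) = 419 × (1 - 1/419) = 418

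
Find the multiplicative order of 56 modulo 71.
70

71 is prime, so ord(56) divides φ(71) = 70.
Divisors of 70: 1, 2, 5, 7, 10, 14, 35, 70.
Repeated squaring: 56^1 ≡ 56, 56^2 ≡ 12, 56^4 ≡ 2, 56^8 ≡ 4, 56^16 ≡ 16, 56^32 ≡ 43, 56^64 ≡ 3 (mod 71).
Test 56^d mod 71 for each divisor d in increasing order:
56^1 ≡ 56
56^2 ≡ 12
56^5 = 56^4·56^1 ≡ 41
56^7 = 56^4·56^2·56^1 ≡ 66
56^10 = 56^8·56^2 ≡ 48
56^14 = 56^8·56^4·56^2 ≡ 25
56^35 = 56^32·56^2·56^1 ≡ 70
56^70 = 56^64·56^4·56^2 ≡ 1  ← first divisor giving 1
The order is 70.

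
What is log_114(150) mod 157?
51

Baby-step giant-step with step n = ⌈√157⌉ = 13.
Baby steps 114^j mod 157 (j:value) for j=0..12: 0:1, 1:114, 2:122, 3:92, 4:126, 5:77, 6:143, 7:131, 8:19, 9:125, 10:120, 11:21, 12:39.
Giant-step multiplier: 114^(-13) ≡ 114^(156-13) = 114^143 ≡ 22 (mod 157).
Giant steps γ_i = 150·22^i mod 157: γ_0=150, γ_1=3, γ_2=66, γ_3=39 (in table at j=12).
x = i·n + j = 3·13 + 12 = 51.
Check: 114^51 ≡ 150 (mod 157).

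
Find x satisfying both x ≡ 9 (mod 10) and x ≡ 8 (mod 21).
29

Using Chinese Remainder Theorem:
M = 10 × 21 = 210
M1 = 21, M2 = 10
y1 = 21^(-1) mod 10 = 1
y2 = 10^(-1) mod 21 = 19
x = (9×21×1 + 8×10×19) mod 210 = 29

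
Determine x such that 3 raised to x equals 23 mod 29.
4

Baby-step giant-step with step n = ⌈√29⌉ = 6.
Baby steps 3^j mod 29 (j:value) for j=0..5: 0:1, 1:3, 2:9, 3:27, 4:23, 5:11.
h = 23 is already in the table at j=4, so x = 4.
Check: 3^4 ≡ 23 (mod 29).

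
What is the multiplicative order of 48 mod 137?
136

137 is prime, so ord(48) divides φ(137) = 136.
Divisors of 136: 1, 2, 4, 8, 17, 34, 68, 136.
Repeated squaring: 48^1 ≡ 48, 48^2 ≡ 112, 48^4 ≡ 77, 48^8 ≡ 38, 48^16 ≡ 74, 48^32 ≡ 133, 48^64 ≡ 16, 48^128 ≡ 119 (mod 137).
Test 48^d mod 137 for each divisor d in increasing order:
48^1 ≡ 48
48^2 ≡ 112
48^4 ≡ 77
48^8 ≡ 38
48^17 = 48^16·48^1 ≡ 127
48^34 = 48^32·48^2 ≡ 100
48^68 = 48^64·48^4 ≡ 136
48^136 = 48^128·48^8 ≡ 1  ← first divisor giving 1
The order is 136.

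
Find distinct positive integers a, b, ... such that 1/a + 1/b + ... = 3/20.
1/7 + 1/140

Greedy algorithm:
3/20: ceiling(20/3) = 7, use 1/7
1/140: ceiling(140/1) = 140, use 1/140
Result: 3/20 = 1/7 + 1/140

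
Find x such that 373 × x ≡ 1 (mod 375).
187

gcd(373, 375) = 1, so the inverse exists.
Extended Euclidean algorithm on (375, 373):
375 = 1 × 373 + 2  ⟹  2 = (1)·375 + (-1)·373
373 = 186 × 2 + 1  ⟹  1 = (-186)·375 + (187)·373
So (187)·373 ≡ 1 (mod 375), i.e. 373^(-1) ≡ 187 (mod 375).
Check: 373 × 187 = 69751 ≡ 1 (mod 375)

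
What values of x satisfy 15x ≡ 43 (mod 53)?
x ≡ 17 (mod 53)

gcd(15, 53) = 1, which divides 43, so solutions exist.
Find 15^(-1) mod 53 by the extended Euclidean algorithm:
53 = 3 × 15 + 8  ⟹  8 = (1)·53 + (-3)·15
15 = 1 × 8 + 7  ⟹  7 = (-1)·53 + (4)·15
8 = 1 × 7 + 1  ⟹  1 = (2)·53 + (-7)·15
So (-7)·15 ≡ 1 (mod 53), i.e. 15^(-1) ≡ -7 ≡ 46 (mod 53).
x ≡ 46 × 43 = 1978 ≡ 17 (mod 53).
Check: 15 × 17 = 255 ≡ 43 (mod 53).
Unique solution: x ≡ 17 (mod 53)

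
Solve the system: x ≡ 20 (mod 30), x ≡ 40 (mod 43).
470

Using Chinese Remainder Theorem:
M = 30 × 43 = 1290
M1 = 43, M2 = 30
y1 = 43^(-1) mod 30 = 7
y2 = 30^(-1) mod 43 = 33
x = (20×43×7 + 40×30×33) mod 1290 = 470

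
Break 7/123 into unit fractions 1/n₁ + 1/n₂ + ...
1/18 + 1/738

Greedy algorithm:
7/123: ceiling(123/7) = 18, use 1/18
1/738: ceiling(738/1) = 738, use 1/738
Result: 7/123 = 1/18 + 1/738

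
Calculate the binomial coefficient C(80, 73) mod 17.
10

Using Lucas' theorem:
Write n=80 and k=73 in base 17:
n in base 17: [4, 12]
k in base 17: [4, 5]
C(80,73) mod 17 = ∏ C(n_i, k_i) mod 17
Digit binomials (mod 17): C(4,4) = 1; C(12,5) = 792 ≡ 10
Product: 1 × 10 = 10 ≡ 10 (mod 17)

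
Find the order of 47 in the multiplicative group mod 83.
82

83 is prime, so ord(47) divides φ(83) = 82.
Divisors of 82: 1, 2, 41, 82.
Repeated squaring: 47^1 ≡ 47, 47^2 ≡ 51, 47^4 ≡ 28, 47^8 ≡ 37, 47^16 ≡ 41, 47^32 ≡ 21, 47^64 ≡ 26 (mod 83).
Test 47^d mod 83 for each divisor d in increasing order:
47^1 ≡ 47
47^2 ≡ 51
47^41 = 47^32·47^8·47^1 ≡ 82
47^82 = 47^64·47^16·47^2 ≡ 1  ← first divisor giving 1
The order is 82.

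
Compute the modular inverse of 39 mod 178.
105

gcd(39, 178) = 1, so the inverse exists.
Extended Euclidean algorithm on (178, 39):
178 = 4 × 39 + 22  ⟹  22 = (1)·178 + (-4)·39
39 = 1 × 22 + 17  ⟹  17 = (-1)·178 + (5)·39
22 = 1 × 17 + 5  ⟹  5 = (2)·178 + (-9)·39
17 = 3 × 5 + 2  ⟹  2 = (-7)·178 + (32)·39
5 = 2 × 2 + 1  ⟹  1 = (16)·178 + (-73)·39
So (-73)·39 ≡ 1 (mod 178), i.e. 39^(-1) ≡ -73 ≡ 105 (mod 178).
Check: 39 × 105 = 4095 ≡ 1 (mod 178)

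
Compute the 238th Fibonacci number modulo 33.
32

Matrix identity: Q^n = [[F_(n+1), F_n], [F_n, F_(n-1)]] with Q = [[1,1],[1,0]].
n = 238 = 11101110₂. Square-and-multiply, entries mod 33:
Q^1 = [[1,1],[1,0]]
Q^3 = (Q^1)²·Q = [[3,2],[2,1]]
Q^7 = (Q^3)²·Q = [[21,13],[13,8]]
Q^14 = (Q^7)² = [[16,14],[14,2]]
Q^29 = (Q^14)²·Q = [[11,23],[23,21]]
Q^59 = (Q^29)²·Q = [[0,23],[23,10]]
Q^119 = (Q^59)²·Q = [[0,1],[1,32]]
Q^238 = (Q^119)² = [[1,32],[32,2]]
F_238 mod 33 = Q^238[0][1] = 32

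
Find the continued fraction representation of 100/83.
[1; 4, 1, 7, 2]

Euclidean algorithm steps:
100 = 1 × 83 + 17
83 = 4 × 17 + 15
17 = 1 × 15 + 2
15 = 7 × 2 + 1
2 = 2 × 1 + 0
Continued fraction: [1; 4, 1, 7, 2]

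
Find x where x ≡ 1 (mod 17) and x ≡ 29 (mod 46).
443

Using Chinese Remainder Theorem:
M = 17 × 46 = 782
M1 = 46, M2 = 17
y1 = 46^(-1) mod 17 = 10
y2 = 17^(-1) mod 46 = 19
x = (1×46×10 + 29×17×19) mod 782 = 443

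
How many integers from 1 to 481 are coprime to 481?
432

481 = 13 × 37
φ(n) = n × ∏(1 - 1/p) for each prime p dividing n
φ(481) = 481 × (1 - 1/13) × (1 - 1/37) = 432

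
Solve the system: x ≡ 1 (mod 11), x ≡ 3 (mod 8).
67

Using Chinese Remainder Theorem:
M = 11 × 8 = 88
M1 = 8, M2 = 11
y1 = 8^(-1) mod 11 = 7
y2 = 11^(-1) mod 8 = 3
x = (1×8×7 + 3×11×3) mod 88 = 67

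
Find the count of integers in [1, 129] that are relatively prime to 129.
84

129 = 3 × 43
φ(n) = n × ∏(1 - 1/p) for each prime p dividing n
φ(129) = 129 × (1 - 1/3) × (1 - 1/43) = 84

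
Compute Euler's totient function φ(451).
400

451 = 11 × 41
φ(n) = n × ∏(1 - 1/p) for each prime p dividing n
φ(451) = 451 × (1 - 1/11) × (1 - 1/41) = 400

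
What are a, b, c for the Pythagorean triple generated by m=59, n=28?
(2697, 3304, 4265)

Euclid's formula: a = m² - n², b = 2mn, c = m² + n²
m = 59, n = 28
a = 59² - 28² = 3481 - 784 = 2697
b = 2 × 59 × 28 = 3304
c = 59² + 28² = 3481 + 784 = 4265
Verification: 2697² + 3304² = 7273809 + 10916416 = 18190225 = 4265² ✓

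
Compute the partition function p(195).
2580840212973

p(n) counts ways to write n as a sum of positive integers (order ignored).
Euler's pentagonal recurrence: p(k) = p(k-1) + p(k-2) - p(k-5) - p(k-7) + p(k-12) + p(k-15) - ... (offsets j(3j∓1)/2, signs ++--, p(0)=1, p(<0)=0).
DP table for k = 0..194: p(0)=1, p(1)=1, p(2)=2, p(3)=3, p(4)=5, p(5)=7, p(6)=11, p(7)=15, p(8)=22, p(9)=30, p(10)=42, p(11)=56, p(12)=77, p(13)=101, p(14)=135, p(15)=176, p(16)=231, p(17)=297, p(18)=385, p(19)=490, p(20)=627, p(21)=792, p(22)=1002, p(23)=1255, p(24)=1575, p(25)=1958, p(26)=2436, p(27)=3010, p(28)=3718, p(29)=4565, p(30)=5604, p(31)=6842, p(32)=8349, p(33)=10143, p(34)=12310, p(35)=14883, p(36)=17977, p(37)=21637, p(38)=26015, p(39)=31185, p(40)=37338, p(41)=44583, p(42)=53174, p(43)=63261, p(44)=75175, p(45)=89134, p(46)=105558, p(47)=124754, p(48)=147273, p(49)=173525, p(50)=204226, p(51)=239943, p(52)=281589, p(53)=329931, p(54)=386155, p(55)=451276, p(56)=526823, p(57)=614154, p(58)=715220, p(59)=831820, p(60)=966467, p(61)=1121505, p(62)=1300156, p(63)=1505499, p(64)=1741630, p(65)=2012558, p(66)=2323520, p(67)=2679689, p(68)=3087735, p(69)=3554345, p(70)=4087968, p(71)=4697205, p(72)=5392783, p(73)=6185689, p(74)=7089500, p(75)=8118264, p(76)=9289091, p(77)=10619863, p(78)=12132164, p(79)=13848650, p(80)=15796476, p(81)=18004327, p(82)=20506255, p(83)=23338469, p(84)=26543660, p(85)=30167357, p(86)=34262962, p(87)=38887673, p(88)=44108109, p(89)=49995925, p(90)=56634173, p(91)=64112359, p(92)=72533807, p(93)=82010177, p(94)=92669720, p(95)=104651419, p(96)=118114304, p(97)=133230930, p(98)=150198136, p(99)=169229875, p(100)=190569292, p(101)=214481126, p(102)=241265379, p(103)=271248950, p(104)=304801365, p(105)=342325709, p(106)=384276336, p(107)=431149389, p(108)=483502844, p(109)=541946240, p(110)=607163746, p(111)=679903203, p(112)=761002156, p(113)=851376628, p(114)=952050665, p(115)=1064144451, p(116)=1188908248, p(117)=1327710076, p(118)=1482074143, p(119)=1653668665, p(120)=1844349560, p(121)=2056148051, p(122)=2291320912, p(123)=2552338241, p(124)=2841940500, p(125)=3163127352, p(126)=3519222692, p(127)=3913864295, p(128)=4351078600, p(129)=4835271870, p(130)=5371315400, p(131)=5964539504, p(132)=6620830889, p(133)=7346629512, p(134)=8149040695, p(135)=9035836076, p(136)=10015581680, p(137)=11097645016, p(138)=12292341831, p(139)=13610949895, p(140)=15065878135, p(141)=16670689208, p(142)=18440293320, p(143)=20390982757, p(144)=22540654445, p(145)=24908858009, p(146)=27517052599, p(147)=30388671978, p(148)=33549419497, p(149)=37027355200, p(150)=40853235313, p(151)=45060624582, p(152)=49686288421, p(153)=54770336324, p(154)=60356673280, p(155)=66493182097, p(156)=73232243759, p(157)=80630964769, p(158)=88751778802, p(159)=97662728555, p(160)=107438159466, p(161)=118159068427, p(162)=129913904637, p(163)=142798995930, p(164)=156919475295, p(165)=172389800255, p(166)=189334822579, p(167)=207890420102, p(168)=228204732751, p(169)=250438925115, p(170)=274768617130, p(171)=301384802048, p(172)=330495499613, p(173)=362326859895, p(174)=397125074750, p(175)=435157697830, p(176)=476715857290, p(177)=522115831195, p(178)=571701605655, p(179)=625846753120, p(180)=684957390936, p(181)=749474411781, p(182)=819876908323, p(183)=896684817527, p(184)=980462880430, p(185)=1071823774337, p(186)=1171432692373, p(187)=1280011042268, p(188)=1398341745571, p(189)=1527273599625, p(190)=1667727404093, p(191)=1820701100652, p(192)=1987276856363, p(193)=2168627105469, p(194)=2366022741845.
Final step: p(195) = p(194) + p(193) - p(190) - p(188) + p(183) + p(180) - p(173) - p(169) + p(160) + p(155) - p(144) - p(138) + p(125) + p(118) - p(103) - p(95) + p(78) + p(69) - p(50) - p(40) + p(19) + p(8)
= 2366022741845 + 2168627105469 - 1667727404093 - 1398341745571 + 896684817527 + 684957390936 - 362326859895 - 250438925115 + 107438159466 + 66493182097 - 22540654445 - 12292341831 + 3163127352 + 1482074143 - 271248950 - 104651419 + 12132164 + 3554345 - 204226 - 37338 + 490 + 22
= 2580840212973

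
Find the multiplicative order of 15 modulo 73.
72

73 is prime, so ord(15) divides φ(73) = 72.
Divisors of 72: 1, 2, 3, 4, 6, 8, 9, 12, 18, 24, 36, 72.
Repeated squaring: 15^1 ≡ 15, 15^2 ≡ 6, 15^4 ≡ 36, 15^8 ≡ 55, 15^16 ≡ 32, 15^32 ≡ 2, 15^64 ≡ 4 (mod 73).
Test 15^d mod 73 for each divisor d in increasing order:
15^1 ≡ 15
15^2 ≡ 6
15^3 = 15^2·15^1 ≡ 17
15^4 ≡ 36
15^6 = 15^4·15^2 ≡ 70
15^8 ≡ 55
15^9 = 15^8·15^1 ≡ 22
15^12 = 15^8·15^4 ≡ 9
15^18 = 15^16·15^2 ≡ 46
15^24 = 15^16·15^8 ≡ 8
15^36 = 15^32·15^4 ≡ 72
15^72 = 15^64·15^8 ≡ 1  ← first divisor giving 1
The order is 72.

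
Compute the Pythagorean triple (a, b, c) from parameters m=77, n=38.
(4485, 5852, 7373)

Euclid's formula: a = m² - n², b = 2mn, c = m² + n²
m = 77, n = 38
a = 77² - 38² = 5929 - 1444 = 4485
b = 2 × 77 × 38 = 5852
c = 77² + 38² = 5929 + 1444 = 7373
Verification: 4485² + 5852² = 20115225 + 34245904 = 54361129 = 7373² ✓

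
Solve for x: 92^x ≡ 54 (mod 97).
52

Baby-step giant-step with step n = ⌈√97⌉ = 10.
Baby steps 92^j mod 97 (j:value) for j=0..9: 0:1, 1:92, 2:25, 3:69, 4:43, 5:76, 6:8, 7:57, 8:6, 9:67.
Giant-step multiplier: 92^(-10) ≡ 92^(96-10) = 92^86 ≡ 11 (mod 97).
Giant steps γ_i = 54·11^i mod 97: γ_0=54, γ_1=12, γ_2=35, γ_3=94, γ_4=64, γ_5=25 (in table at j=2).
x = i·n + j = 5·10 + 2 = 52.
Check: 92^52 ≡ 54 (mod 97).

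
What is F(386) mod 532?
477

Matrix identity: Q^n = [[F_(n+1), F_n], [F_n, F_(n-1)]] with Q = [[1,1],[1,0]].
n = 386 = 110000010₂. Square-and-multiply, entries mod 532:
Q^1 = [[1,1],[1,0]]
Q^3 = (Q^1)²·Q = [[3,2],[2,1]]
Q^6 = (Q^3)² = [[13,8],[8,5]]
Q^12 = (Q^6)² = [[233,144],[144,89]]
Q^24 = (Q^12)² = [[13,84],[84,461]]
Q^48 = (Q^24)² = [[309,448],[448,393]]
Q^96 = (Q^48)² = [[393,84],[84,309]]
Q^193 = (Q^96)²·Q = [[225,309],[309,448]]
Q^386 = (Q^193)² = [[338,477],[477,393]]
F_386 mod 532 = Q^386[0][1] = 477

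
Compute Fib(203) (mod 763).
124

Matrix identity: Q^n = [[F_(n+1), F_n], [F_n, F_(n-1)]] with Q = [[1,1],[1,0]].
n = 203 = 11001011₂. Square-and-multiply, entries mod 763:
Q^1 = [[1,1],[1,0]]
Q^3 = (Q^1)²·Q = [[3,2],[2,1]]
Q^6 = (Q^3)² = [[13,8],[8,5]]
Q^12 = (Q^6)² = [[233,144],[144,89]]
Q^25 = (Q^12)²·Q = [[76,251],[251,588]]
Q^50 = (Q^25)² = [[107,330],[330,540]]
Q^101 = (Q^50)²·Q = [[428,558],[558,633]]
Q^203 = (Q^101)²·Q = [[74,124],[124,713]]
F_203 mod 763 = Q^203[0][1] = 124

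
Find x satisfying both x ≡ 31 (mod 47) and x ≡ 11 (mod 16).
219

Using Chinese Remainder Theorem:
M = 47 × 16 = 752
M1 = 16, M2 = 47
y1 = 16^(-1) mod 47 = 3
y2 = 47^(-1) mod 16 = 15
x = (31×16×3 + 11×47×15) mod 752 = 219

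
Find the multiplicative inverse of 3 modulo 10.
7

gcd(3, 10) = 1, so the inverse exists.
Extended Euclidean algorithm on (10, 3):
10 = 3 × 3 + 1  ⟹  1 = (1)·10 + (-3)·3
So (-3)·3 ≡ 1 (mod 10), i.e. 3^(-1) ≡ -3 ≡ 7 (mod 10).
Check: 3 × 7 = 21 ≡ 1 (mod 10)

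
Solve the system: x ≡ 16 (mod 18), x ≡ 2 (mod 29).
466

Using Chinese Remainder Theorem:
M = 18 × 29 = 522
M1 = 29, M2 = 18
y1 = 29^(-1) mod 18 = 5
y2 = 18^(-1) mod 29 = 21
x = (16×29×5 + 2×18×21) mod 522 = 466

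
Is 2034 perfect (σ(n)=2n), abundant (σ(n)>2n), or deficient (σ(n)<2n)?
abundant

Proper divisors of 2034: sum = 1 + 2 + 3 + 6 + 9 + 18 + 113 + 226 + 339 + 678 + 1017 = 2412
Since 2412 > 2034, 2034 is abundant.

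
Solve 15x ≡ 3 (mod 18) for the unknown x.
x ≡ 5 (mod 6)

gcd(15, 18) = 3, which divides 3, so solutions exist.
Divide through by 3: 5x ≡ 1 (mod 6).
Find 5^(-1) mod 6 by the extended Euclidean algorithm:
6 = 1 × 5 + 1  ⟹  1 = (1)·6 + (-1)·5
So (-1)·5 ≡ 1 (mod 6), i.e. 5^(-1) ≡ -1 ≡ 5 (mod 6).
x ≡ 5 × 1 = 5 ≡ 5 (mod 6).
Check: 15 × 5 = 75 ≡ 3 (mod 18).
x ≡ 5 (mod 6), giving 3 solutions mod 18.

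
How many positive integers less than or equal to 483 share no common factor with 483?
264

483 = 3 × 7 × 23
φ(n) = n × ∏(1 - 1/p) for each prime p dividing n
φ(483) = 483 × (1 - 1/3) × (1 - 1/7) × (1 - 1/23) = 264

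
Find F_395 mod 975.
80

Matrix identity: Q^n = [[F_(n+1), F_n], [F_n, F_(n-1)]] with Q = [[1,1],[1,0]].
n = 395 = 110001011₂. Square-and-multiply, entries mod 975:
Q^1 = [[1,1],[1,0]]
Q^3 = (Q^1)²·Q = [[3,2],[2,1]]
Q^6 = (Q^3)² = [[13,8],[8,5]]
Q^12 = (Q^6)² = [[233,144],[144,89]]
Q^24 = (Q^12)² = [[925,543],[543,382]]
Q^49 = (Q^24)²·Q = [[850,949],[949,876]]
Q^98 = (Q^49)² = [[701,949],[949,727]]
Q^197 = (Q^98)²·Q = [[599,677],[677,897]]
Q^395 = (Q^197)²·Q = [[822,80],[80,742]]
F_395 mod 975 = Q^395[0][1] = 80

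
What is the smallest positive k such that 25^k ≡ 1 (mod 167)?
83

167 is prime, so ord(25) divides φ(167) = 166.
Divisors of 166: 1, 2, 83, 166.
Repeated squaring: 25^1 ≡ 25, 25^2 ≡ 124, 25^4 ≡ 12, 25^8 ≡ 144, 25^16 ≡ 28, 25^32 ≡ 116, 25^64 ≡ 96, 25^128 ≡ 31 (mod 167).
Test 25^d mod 167 for each divisor d in increasing order:
25^1 ≡ 25
25^2 ≡ 124
25^83 = 25^64·25^16·25^2·25^1 ≡ 1  ← first divisor giving 1
The order is 83.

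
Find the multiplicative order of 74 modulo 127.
63

127 is prime, so ord(74) divides φ(127) = 126.
Divisors of 126: 1, 2, 3, 6, 7, 9, 14, 18, 21, 42, 63, 126.
Repeated squaring: 74^1 ≡ 74, 74^2 ≡ 15, 74^4 ≡ 98, 74^8 ≡ 79, 74^16 ≡ 18, 74^32 ≡ 70, 74^64 ≡ 74 (mod 127).
Test 74^d mod 127 for each divisor d in increasing order:
74^1 ≡ 74
74^2 ≡ 15
74^3 = 74^2·74^1 ≡ 94
74^6 = 74^4·74^2 ≡ 73
74^7 = 74^4·74^2·74^1 ≡ 68
74^9 = 74^8·74^1 ≡ 4
74^14 = 74^8·74^4·74^2 ≡ 52
74^18 = 74^16·74^2 ≡ 16
74^21 = 74^16·74^4·74^1 ≡ 107
74^42 = 74^32·74^8·74^2 ≡ 19
74^63 = 74^32·74^16·74^8·74^4·74^2·74^1 ≡ 1  ← first divisor giving 1
The order is 63.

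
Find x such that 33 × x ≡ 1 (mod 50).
47

gcd(33, 50) = 1, so the inverse exists.
Extended Euclidean algorithm on (50, 33):
50 = 1 × 33 + 17  ⟹  17 = (1)·50 + (-1)·33
33 = 1 × 17 + 16  ⟹  16 = (-1)·50 + (2)·33
17 = 1 × 16 + 1  ⟹  1 = (2)·50 + (-3)·33
So (-3)·33 ≡ 1 (mod 50), i.e. 33^(-1) ≡ -3 ≡ 47 (mod 50).
Check: 33 × 47 = 1551 ≡ 1 (mod 50)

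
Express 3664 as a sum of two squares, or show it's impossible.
8² + 60² (a=8, b=60)

Factorization: 3664 = 2^4 × 229
By Fermat: n is sum of two squares iff every prime p ≡ 3 (mod 4) appears to even power.
All primes ≡ 3 (mod 4) appear to even power.
Search a = 0, 1, 2, … for 3664 - a² a perfect square: first hit at a = 8: 3664 - 64 = 3600 = 60².
3664 = 8² + 60² = 64 + 3600 ✓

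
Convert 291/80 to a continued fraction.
[3; 1, 1, 1, 3, 7]

Euclidean algorithm steps:
291 = 3 × 80 + 51
80 = 1 × 51 + 29
51 = 1 × 29 + 22
29 = 1 × 22 + 7
22 = 3 × 7 + 1
7 = 7 × 1 + 0
Continued fraction: [3; 1, 1, 1, 3, 7]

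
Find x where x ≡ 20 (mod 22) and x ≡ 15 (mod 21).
372

Using Chinese Remainder Theorem:
M = 22 × 21 = 462
M1 = 21, M2 = 22
y1 = 21^(-1) mod 22 = 21
y2 = 22^(-1) mod 21 = 1
x = (20×21×21 + 15×22×1) mod 462 = 372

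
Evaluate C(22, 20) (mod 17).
10

Using Lucas' theorem:
Write n=22 and k=20 in base 17:
n in base 17: [1, 5]
k in base 17: [1, 3]
C(22,20) mod 17 = ∏ C(n_i, k_i) mod 17
Digit binomials (mod 17): C(1,1) = 1; C(5,3) = 10
Product: 1 × 10 = 10 ≡ 10 (mod 17)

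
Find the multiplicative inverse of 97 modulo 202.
25

gcd(97, 202) = 1, so the inverse exists.
Extended Euclidean algorithm on (202, 97):
202 = 2 × 97 + 8  ⟹  8 = (1)·202 + (-2)·97
97 = 12 × 8 + 1  ⟹  1 = (-12)·202 + (25)·97
So (25)·97 ≡ 1 (mod 202), i.e. 97^(-1) ≡ 25 (mod 202).
Check: 97 × 25 = 2425 ≡ 1 (mod 202)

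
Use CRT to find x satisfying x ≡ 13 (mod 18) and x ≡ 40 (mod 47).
463

Using Chinese Remainder Theorem:
M = 18 × 47 = 846
M1 = 47, M2 = 18
y1 = 47^(-1) mod 18 = 5
y2 = 18^(-1) mod 47 = 34
x = (13×47×5 + 40×18×34) mod 846 = 463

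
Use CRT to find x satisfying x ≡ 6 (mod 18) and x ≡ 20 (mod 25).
420

Using Chinese Remainder Theorem:
M = 18 × 25 = 450
M1 = 25, M2 = 18
y1 = 25^(-1) mod 18 = 13
y2 = 18^(-1) mod 25 = 7
x = (6×25×13 + 20×18×7) mod 450 = 420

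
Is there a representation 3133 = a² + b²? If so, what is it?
18² + 53² (a=18, b=53)

Factorization: 3133 = 13 × 241
By Fermat: n is sum of two squares iff every prime p ≡ 3 (mod 4) appears to even power.
All primes ≡ 3 (mod 4) appear to even power.
Search a = 0, 1, 2, … for 3133 - a² a perfect square: first hit at a = 18: 3133 - 324 = 2809 = 53².
3133 = 18² + 53² = 324 + 2809 ✓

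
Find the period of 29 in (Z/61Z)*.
12

61 is prime, so ord(29) divides φ(61) = 60.
Divisors of 60: 1, 2, 3, 4, 5, 6, 10, 12, 15, 20, 30, 60.
Repeated squaring: 29^1 ≡ 29, 29^2 ≡ 48, 29^4 ≡ 47, 29^8 ≡ 13, 29^16 ≡ 47, 29^32 ≡ 13 (mod 61).
Test 29^d mod 61 for each divisor d in increasing order:
29^1 ≡ 29
29^2 ≡ 48
29^3 = 29^2·29^1 ≡ 50
29^4 ≡ 47
29^5 = 29^4·29^1 ≡ 21
29^6 = 29^4·29^2 ≡ 60
29^10 = 29^8·29^2 ≡ 14
29^12 = 29^8·29^4 ≡ 1  ← first divisor giving 1
The order is 12.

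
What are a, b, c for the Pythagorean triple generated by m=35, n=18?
(901, 1260, 1549)

Euclid's formula: a = m² - n², b = 2mn, c = m² + n²
m = 35, n = 18
a = 35² - 18² = 1225 - 324 = 901
b = 2 × 35 × 18 = 1260
c = 35² + 18² = 1225 + 324 = 1549
Verification: 901² + 1260² = 811801 + 1587600 = 2399401 = 1549² ✓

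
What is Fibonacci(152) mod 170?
89

Matrix identity: Q^n = [[F_(n+1), F_n], [F_n, F_(n-1)]] with Q = [[1,1],[1,0]].
n = 152 = 10011000₂. Square-and-multiply, entries mod 170:
Q^1 = [[1,1],[1,0]]
Q^2 = (Q^1)² = [[2,1],[1,1]]
Q^4 = (Q^2)² = [[5,3],[3,2]]
Q^9 = (Q^4)²·Q = [[55,34],[34,21]]
Q^19 = (Q^9)²·Q = [[135,101],[101,34]]
Q^38 = (Q^19)² = [[36,69],[69,137]]
Q^76 = (Q^38)² = [[107,37],[37,70]]
Q^152 = (Q^76)² = [[68,89],[89,149]]
F_152 mod 170 = Q^152[0][1] = 89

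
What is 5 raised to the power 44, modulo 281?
279

Repeated squaring. Binary of 44 = 101100.
5^1 ≡ 5 (mod 281); 5^2 ≡ 25 (mod 281); 5^4 ≡ 63 (mod 281); 5^8 ≡ 35 (mod 281); 5^16 ≡ 101 (mod 281); 5^32 ≡ 85 (mod 281)
5^44 = 5^4 × 5^8 × 5^32 ≡ 279 (mod 281)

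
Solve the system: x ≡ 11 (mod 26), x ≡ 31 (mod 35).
661

Using Chinese Remainder Theorem:
M = 26 × 35 = 910
M1 = 35, M2 = 26
y1 = 35^(-1) mod 26 = 3
y2 = 26^(-1) mod 35 = 31
x = (11×35×3 + 31×26×31) mod 910 = 661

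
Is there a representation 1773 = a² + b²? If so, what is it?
3² + 42² (a=3, b=42)

Factorization: 1773 = 3^2 × 197
By Fermat: n is sum of two squares iff every prime p ≡ 3 (mod 4) appears to even power.
All primes ≡ 3 (mod 4) appear to even power.
Search a = 0, 1, 2, … for 1773 - a² a perfect square: first hit at a = 3: 1773 - 9 = 1764 = 42².
1773 = 3² + 42² = 9 + 1764 ✓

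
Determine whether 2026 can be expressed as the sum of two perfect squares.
1² + 45² (a=1, b=45)

Factorization: 2026 = 2 × 1013
By Fermat: n is sum of two squares iff every prime p ≡ 3 (mod 4) appears to even power.
All primes ≡ 3 (mod 4) appear to even power.
Search a = 0, 1, 2, … for 2026 - a² a perfect square: first hit at a = 1: 2026 - 1 = 2025 = 45².
2026 = 1² + 45² = 1 + 2025 ✓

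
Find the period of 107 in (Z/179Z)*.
89

179 is prime, so ord(107) divides φ(179) = 178.
Divisors of 178: 1, 2, 89, 178.
Repeated squaring: 107^1 ≡ 107, 107^2 ≡ 172, 107^4 ≡ 49, 107^8 ≡ 74, 107^16 ≡ 106, 107^32 ≡ 138, 107^64 ≡ 70, 107^128 ≡ 67 (mod 179).
Test 107^d mod 179 for each divisor d in increasing order:
107^1 ≡ 107
107^2 ≡ 172
107^89 = 107^64·107^16·107^8·107^1 ≡ 1  ← first divisor giving 1
The order is 89.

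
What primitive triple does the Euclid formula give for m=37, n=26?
(693, 1924, 2045)

Euclid's formula: a = m² - n², b = 2mn, c = m² + n²
m = 37, n = 26
a = 37² - 26² = 1369 - 676 = 693
b = 2 × 37 × 26 = 1924
c = 37² + 26² = 1369 + 676 = 2045
Verification: 693² + 1924² = 480249 + 3701776 = 4182025 = 2045² ✓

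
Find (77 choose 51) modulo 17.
4

Using Lucas' theorem:
Write n=77 and k=51 in base 17:
n in base 17: [4, 9]
k in base 17: [3, 0]
C(77,51) mod 17 = ∏ C(n_i, k_i) mod 17
Digit binomials (mod 17): C(4,3) = 4; C(9,0) = 1
Product: 4 × 1 = 4 ≡ 4 (mod 17)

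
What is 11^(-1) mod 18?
5

gcd(11, 18) = 1, so the inverse exists.
Extended Euclidean algorithm on (18, 11):
18 = 1 × 11 + 7  ⟹  7 = (1)·18 + (-1)·11
11 = 1 × 7 + 4  ⟹  4 = (-1)·18 + (2)·11
7 = 1 × 4 + 3  ⟹  3 = (2)·18 + (-3)·11
4 = 1 × 3 + 1  ⟹  1 = (-3)·18 + (5)·11
So (5)·11 ≡ 1 (mod 18), i.e. 11^(-1) ≡ 5 (mod 18).
Check: 11 × 5 = 55 ≡ 1 (mod 18)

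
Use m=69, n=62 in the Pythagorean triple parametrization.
(917, 8556, 8605)

Euclid's formula: a = m² - n², b = 2mn, c = m² + n²
m = 69, n = 62
a = 69² - 62² = 4761 - 3844 = 917
b = 2 × 69 × 62 = 8556
c = 69² + 62² = 4761 + 3844 = 8605
Verification: 917² + 8556² = 840889 + 73205136 = 74046025 = 8605² ✓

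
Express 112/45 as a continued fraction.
[2; 2, 22]

Euclidean algorithm steps:
112 = 2 × 45 + 22
45 = 2 × 22 + 1
22 = 22 × 1 + 0
Continued fraction: [2; 2, 22]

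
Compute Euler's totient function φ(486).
162

486 = 2 × 3^5
φ(n) = n × ∏(1 - 1/p) for each prime p dividing n
φ(486) = 486 × (1 - 1/2) × (1 - 1/3) = 162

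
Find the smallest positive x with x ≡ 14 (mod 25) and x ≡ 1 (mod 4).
89

Using Chinese Remainder Theorem:
M = 25 × 4 = 100
M1 = 4, M2 = 25
y1 = 4^(-1) mod 25 = 19
y2 = 25^(-1) mod 4 = 1
x = (14×4×19 + 1×25×1) mod 100 = 89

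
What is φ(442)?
192

442 = 2 × 13 × 17
φ(n) = n × ∏(1 - 1/p) for each prime p dividing n
φ(442) = 442 × (1 - 1/2) × (1 - 1/13) × (1 - 1/17) = 192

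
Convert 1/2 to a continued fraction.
[0; 2]

Euclidean algorithm steps:
1 = 0 × 2 + 1
2 = 2 × 1 + 0
Continued fraction: [0; 2]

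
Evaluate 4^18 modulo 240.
16

Repeated squaring. Binary of 18 = 10010.
4^1 ≡ 4 (mod 240); 4^2 ≡ 16 (mod 240); 4^4 ≡ 16 (mod 240); 4^8 ≡ 16 (mod 240); 4^16 ≡ 16 (mod 240)
4^18 = 4^2 × 4^16 ≡ 16 (mod 240)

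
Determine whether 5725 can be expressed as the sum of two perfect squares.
10² + 75² (a=10, b=75)

Factorization: 5725 = 5^2 × 229
By Fermat: n is sum of two squares iff every prime p ≡ 3 (mod 4) appears to even power.
All primes ≡ 3 (mod 4) appear to even power.
Search a = 0, 1, 2, … for 5725 - a² a perfect square: first hit at a = 10: 5725 - 100 = 5625 = 75².
5725 = 10² + 75² = 100 + 5625 ✓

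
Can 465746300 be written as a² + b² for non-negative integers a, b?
Not possible

Factorization: 465746300 = 2^2 × 5^2 × 167^3
By Fermat: n is sum of two squares iff every prime p ≡ 3 (mod 4) appears to even power.
Prime(s) ≡ 3 (mod 4) with odd exponent: [(167, 3)]
Therefore 465746300 cannot be expressed as a² + b².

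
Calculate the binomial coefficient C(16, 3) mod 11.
10

Using Lucas' theorem:
Write n=16 and k=3 in base 11:
n in base 11: [1, 5]
k in base 11: [0, 3]
C(16,3) mod 11 = ∏ C(n_i, k_i) mod 11
Digit binomials (mod 11): C(1,0) = 1; C(5,3) = 10
Product: 1 × 10 = 10 ≡ 10 (mod 11)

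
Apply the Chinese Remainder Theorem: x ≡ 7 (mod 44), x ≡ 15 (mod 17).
491

Using Chinese Remainder Theorem:
M = 44 × 17 = 748
M1 = 17, M2 = 44
y1 = 17^(-1) mod 44 = 13
y2 = 44^(-1) mod 17 = 12
x = (7×17×13 + 15×44×12) mod 748 = 491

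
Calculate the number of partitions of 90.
56634173

p(n) counts ways to write n as a sum of positive integers (order ignored).
Euler's pentagonal recurrence: p(k) = p(k-1) + p(k-2) - p(k-5) - p(k-7) + p(k-12) + p(k-15) - ... (offsets j(3j∓1)/2, signs ++--, p(0)=1, p(<0)=0).
DP table for k = 0..89: p(0)=1, p(1)=1, p(2)=2, p(3)=3, p(4)=5, p(5)=7, p(6)=11, p(7)=15, p(8)=22, p(9)=30, p(10)=42, p(11)=56, p(12)=77, p(13)=101, p(14)=135, p(15)=176, p(16)=231, p(17)=297, p(18)=385, p(19)=490, p(20)=627, p(21)=792, p(22)=1002, p(23)=1255, p(24)=1575, p(25)=1958, p(26)=2436, p(27)=3010, p(28)=3718, p(29)=4565, p(30)=5604, p(31)=6842, p(32)=8349, p(33)=10143, p(34)=12310, p(35)=14883, p(36)=17977, p(37)=21637, p(38)=26015, p(39)=31185, p(40)=37338, p(41)=44583, p(42)=53174, p(43)=63261, p(44)=75175, p(45)=89134, p(46)=105558, p(47)=124754, p(48)=147273, p(49)=173525, p(50)=204226, p(51)=239943, p(52)=281589, p(53)=329931, p(54)=386155, p(55)=451276, p(56)=526823, p(57)=614154, p(58)=715220, p(59)=831820, p(60)=966467, p(61)=1121505, p(62)=1300156, p(63)=1505499, p(64)=1741630, p(65)=2012558, p(66)=2323520, p(67)=2679689, p(68)=3087735, p(69)=3554345, p(70)=4087968, p(71)=4697205, p(72)=5392783, p(73)=6185689, p(74)=7089500, p(75)=8118264, p(76)=9289091, p(77)=10619863, p(78)=12132164, p(79)=13848650, p(80)=15796476, p(81)=18004327, p(82)=20506255, p(83)=23338469, p(84)=26543660, p(85)=30167357, p(86)=34262962, p(87)=38887673, p(88)=44108109, p(89)=49995925.
Final step: p(90) = p(89) + p(88) - p(85) - p(83) + p(78) + p(75) - p(68) - p(64) + p(55) + p(50) - p(39) - p(33) + p(20) + p(13)
= 49995925 + 44108109 - 30167357 - 23338469 + 12132164 + 8118264 - 3087735 - 1741630 + 451276 + 204226 - 31185 - 10143 + 627 + 101
= 56634173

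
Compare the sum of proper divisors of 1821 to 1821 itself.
deficient

Proper divisors of 1821: sum = 1 + 3 + 607 = 611
Since 611 < 1821, 1821 is deficient.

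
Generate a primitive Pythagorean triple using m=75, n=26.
(4949, 3900, 6301)

Euclid's formula: a = m² - n², b = 2mn, c = m² + n²
m = 75, n = 26
a = 75² - 26² = 5625 - 676 = 4949
b = 2 × 75 × 26 = 3900
c = 75² + 26² = 5625 + 676 = 6301
Verification: 4949² + 3900² = 24492601 + 15210000 = 39702601 = 6301² ✓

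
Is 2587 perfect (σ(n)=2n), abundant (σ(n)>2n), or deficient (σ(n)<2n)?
deficient

Proper divisors of 2587: sum = 1 + 13 + 199 = 213
Since 213 < 2587, 2587 is deficient.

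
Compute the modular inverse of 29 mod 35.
29

gcd(29, 35) = 1, so the inverse exists.
Extended Euclidean algorithm on (35, 29):
35 = 1 × 29 + 6  ⟹  6 = (1)·35 + (-1)·29
29 = 4 × 6 + 5  ⟹  5 = (-4)·35 + (5)·29
6 = 1 × 5 + 1  ⟹  1 = (5)·35 + (-6)·29
So (-6)·29 ≡ 1 (mod 35), i.e. 29^(-1) ≡ -6 ≡ 29 (mod 35).
Check: 29 × 29 = 841 ≡ 1 (mod 35)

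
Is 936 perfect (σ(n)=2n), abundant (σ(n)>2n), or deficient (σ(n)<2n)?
abundant

Proper divisors of 936: sum = 1 + 2 + 3 + 4 + 6 + 8 + 9 + 12 + ... + 156 + 234 + 312 + 468 (23 divisors) = 1794
Since 1794 > 936, 936 is abundant.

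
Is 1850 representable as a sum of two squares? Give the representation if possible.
1² + 43² (a=1, b=43)

Factorization: 1850 = 2 × 5^2 × 37
By Fermat: n is sum of two squares iff every prime p ≡ 3 (mod 4) appears to even power.
All primes ≡ 3 (mod 4) appear to even power.
Search a = 0, 1, 2, … for 1850 - a² a perfect square: first hit at a = 1: 1850 - 1 = 1849 = 43².
1850 = 1² + 43² = 1 + 1849 ✓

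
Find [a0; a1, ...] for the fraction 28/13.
[2; 6, 2]

Euclidean algorithm steps:
28 = 2 × 13 + 2
13 = 6 × 2 + 1
2 = 2 × 1 + 0
Continued fraction: [2; 6, 2]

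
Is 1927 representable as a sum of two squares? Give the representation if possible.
Not possible

Factorization: 1927 = 41 × 47
By Fermat: n is sum of two squares iff every prime p ≡ 3 (mod 4) appears to even power.
Prime(s) ≡ 3 (mod 4) with odd exponent: [(47, 1)]
Therefore 1927 cannot be expressed as a² + b².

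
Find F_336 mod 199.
8

Matrix identity: Q^n = [[F_(n+1), F_n], [F_n, F_(n-1)]] with Q = [[1,1],[1,0]].
n = 336 = 101010000₂. Square-and-multiply, entries mod 199:
Q^1 = [[1,1],[1,0]]
Q^2 = (Q^1)² = [[2,1],[1,1]]
Q^5 = (Q^2)²·Q = [[8,5],[5,3]]
Q^10 = (Q^5)² = [[89,55],[55,34]]
Q^21 = (Q^10)²·Q = [[0,1],[1,198]]
Q^42 = (Q^21)² = [[1,198],[198,2]]
Q^84 = (Q^42)² = [[2,196],[196,5]]
Q^168 = (Q^84)² = [[13,178],[178,34]]
Q^336 = (Q^168)² = [[13,8],[8,5]]
F_336 mod 199 = Q^336[0][1] = 8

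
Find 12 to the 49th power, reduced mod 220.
12

Repeated squaring. Binary of 49 = 110001.
12^1 ≡ 12 (mod 220); 12^2 ≡ 144 (mod 220); 12^4 ≡ 56 (mod 220); 12^8 ≡ 56 (mod 220); 12^16 ≡ 56 (mod 220); 12^32 ≡ 56 (mod 220)
12^49 = 12^1 × 12^16 × 12^32 ≡ 12 (mod 220)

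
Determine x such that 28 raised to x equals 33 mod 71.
69

Baby-step giant-step with step n = ⌈√71⌉ = 9.
Baby steps 28^j mod 71 (j:value) for j=0..8: 0:1, 1:28, 2:3, 3:13, 4:9, 5:39, 6:27, 7:46, 8:10.
Giant-step multiplier: 28^(-9) ≡ 28^(70-9) = 28^61 ≡ 53 (mod 71).
Giant steps γ_i = 33·53^i mod 71: γ_0=33, γ_1=45, γ_2=42, γ_3=25, γ_4=47, γ_5=6, γ_6=34, γ_7=27 (in table at j=6).
x = i·n + j = 7·9 + 6 = 69.
Check: 28^69 ≡ 33 (mod 71).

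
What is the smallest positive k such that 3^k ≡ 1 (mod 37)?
18

37 is prime, so ord(3) divides φ(37) = 36.
Divisors of 36: 1, 2, 3, 4, 6, 9, 12, 18, 36.
Repeated squaring: 3^1 ≡ 3, 3^2 ≡ 9, 3^4 ≡ 7, 3^8 ≡ 12, 3^16 ≡ 33, 3^32 ≡ 16 (mod 37).
Test 3^d mod 37 for each divisor d in increasing order:
3^1 ≡ 3
3^2 ≡ 9
3^3 = 3^2·3^1 ≡ 27
3^4 ≡ 7
3^6 = 3^4·3^2 ≡ 26
3^9 = 3^8·3^1 ≡ 36
3^12 = 3^8·3^4 ≡ 10
3^18 = 3^16·3^2 ≡ 1  ← first divisor giving 1
The order is 18.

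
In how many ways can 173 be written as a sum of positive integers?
362326859895

p(n) counts ways to write n as a sum of positive integers (order ignored).
Euler's pentagonal recurrence: p(k) = p(k-1) + p(k-2) - p(k-5) - p(k-7) + p(k-12) + p(k-15) - ... (offsets j(3j∓1)/2, signs ++--, p(0)=1, p(<0)=0).
DP table for k = 0..172: p(0)=1, p(1)=1, p(2)=2, p(3)=3, p(4)=5, p(5)=7, p(6)=11, p(7)=15, p(8)=22, p(9)=30, p(10)=42, p(11)=56, p(12)=77, p(13)=101, p(14)=135, p(15)=176, p(16)=231, p(17)=297, p(18)=385, p(19)=490, p(20)=627, p(21)=792, p(22)=1002, p(23)=1255, p(24)=1575, p(25)=1958, p(26)=2436, p(27)=3010, p(28)=3718, p(29)=4565, p(30)=5604, p(31)=6842, p(32)=8349, p(33)=10143, p(34)=12310, p(35)=14883, p(36)=17977, p(37)=21637, p(38)=26015, p(39)=31185, p(40)=37338, p(41)=44583, p(42)=53174, p(43)=63261, p(44)=75175, p(45)=89134, p(46)=105558, p(47)=124754, p(48)=147273, p(49)=173525, p(50)=204226, p(51)=239943, p(52)=281589, p(53)=329931, p(54)=386155, p(55)=451276, p(56)=526823, p(57)=614154, p(58)=715220, p(59)=831820, p(60)=966467, p(61)=1121505, p(62)=1300156, p(63)=1505499, p(64)=1741630, p(65)=2012558, p(66)=2323520, p(67)=2679689, p(68)=3087735, p(69)=3554345, p(70)=4087968, p(71)=4697205, p(72)=5392783, p(73)=6185689, p(74)=7089500, p(75)=8118264, p(76)=9289091, p(77)=10619863, p(78)=12132164, p(79)=13848650, p(80)=15796476, p(81)=18004327, p(82)=20506255, p(83)=23338469, p(84)=26543660, p(85)=30167357, p(86)=34262962, p(87)=38887673, p(88)=44108109, p(89)=49995925, p(90)=56634173, p(91)=64112359, p(92)=72533807, p(93)=82010177, p(94)=92669720, p(95)=104651419, p(96)=118114304, p(97)=133230930, p(98)=150198136, p(99)=169229875, p(100)=190569292, p(101)=214481126, p(102)=241265379, p(103)=271248950, p(104)=304801365, p(105)=342325709, p(106)=384276336, p(107)=431149389, p(108)=483502844, p(109)=541946240, p(110)=607163746, p(111)=679903203, p(112)=761002156, p(113)=851376628, p(114)=952050665, p(115)=1064144451, p(116)=1188908248, p(117)=1327710076, p(118)=1482074143, p(119)=1653668665, p(120)=1844349560, p(121)=2056148051, p(122)=2291320912, p(123)=2552338241, p(124)=2841940500, p(125)=3163127352, p(126)=3519222692, p(127)=3913864295, p(128)=4351078600, p(129)=4835271870, p(130)=5371315400, p(131)=5964539504, p(132)=6620830889, p(133)=7346629512, p(134)=8149040695, p(135)=9035836076, p(136)=10015581680, p(137)=11097645016, p(138)=12292341831, p(139)=13610949895, p(140)=15065878135, p(141)=16670689208, p(142)=18440293320, p(143)=20390982757, p(144)=22540654445, p(145)=24908858009, p(146)=27517052599, p(147)=30388671978, p(148)=33549419497, p(149)=37027355200, p(150)=40853235313, p(151)=45060624582, p(152)=49686288421, p(153)=54770336324, p(154)=60356673280, p(155)=66493182097, p(156)=73232243759, p(157)=80630964769, p(158)=88751778802, p(159)=97662728555, p(160)=107438159466, p(161)=118159068427, p(162)=129913904637, p(163)=142798995930, p(164)=156919475295, p(165)=172389800255, p(166)=189334822579, p(167)=207890420102, p(168)=228204732751, p(169)=250438925115, p(170)=274768617130, p(171)=301384802048, p(172)=330495499613.
Final step: p(173) = p(172) + p(171) - p(168) - p(166) + p(161) + p(158) - p(151) - p(147) + p(138) + p(133) - p(122) - p(116) + p(103) + p(96) - p(81) - p(73) + p(56) + p(47) - p(28) - p(18)
= 330495499613 + 301384802048 - 228204732751 - 189334822579 + 118159068427 + 88751778802 - 45060624582 - 30388671978 + 12292341831 + 7346629512 - 2291320912 - 1188908248 + 271248950 + 118114304 - 18004327 - 6185689 + 526823 + 124754 - 3718 - 385
= 362326859895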